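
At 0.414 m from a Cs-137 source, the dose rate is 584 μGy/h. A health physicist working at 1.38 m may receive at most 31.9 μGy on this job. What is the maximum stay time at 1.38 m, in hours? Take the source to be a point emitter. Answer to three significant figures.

0.607 h

By the inverse-square law, rate at 1.38 m:
(0.414/1.38)² = 0.09000, so 584 × 0.09000 = 52.56 μGy/h.
Stay time = 31.9 μGy ÷ 52.56 μGy/h = 0.6069 h.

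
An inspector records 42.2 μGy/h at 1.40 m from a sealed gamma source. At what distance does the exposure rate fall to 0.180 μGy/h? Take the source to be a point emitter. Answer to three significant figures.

Using I₁d₁² = I₂d₂², d₂ = d₁·√(I₁/I₂).
I₁/I₂ = 42.2/0.180 = 234.4, so d₂ = 1.40 × √234.4 = 21.43 m.

21.4 m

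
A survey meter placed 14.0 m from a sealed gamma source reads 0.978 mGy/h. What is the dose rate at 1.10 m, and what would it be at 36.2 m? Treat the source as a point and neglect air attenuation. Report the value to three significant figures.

158 mGy/h; 0.146 mGy/h

Intensity scales as (d₁/d₂)², so
At 1.10 m: (14.0/1.10)² = 162.0, so 0.978 × 162.0 = 158.4 mGy/h
At 36.2 m: (1.10/36.2)² = 0.0009234, so 158.4 × 0.0009234 = 0.1463 mGy/h.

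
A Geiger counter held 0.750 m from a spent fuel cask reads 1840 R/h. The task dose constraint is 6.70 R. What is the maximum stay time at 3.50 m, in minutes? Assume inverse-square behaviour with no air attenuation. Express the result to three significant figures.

4.76 min

By the inverse-square law, rate at 3.50 m:
1840 × (0.750/3.50)² = 1840 × 0.04592 = 84.49 R/h.
Stay time = 6.70 R ÷ 84.49 R/h = 0.07930 h = 4.758 min.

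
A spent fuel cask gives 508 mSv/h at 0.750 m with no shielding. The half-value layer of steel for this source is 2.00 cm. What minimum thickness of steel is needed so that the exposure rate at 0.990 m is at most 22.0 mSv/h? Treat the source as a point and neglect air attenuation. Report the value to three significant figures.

7.46 cm

At 0.990 m, distance alone gives 508 × (0.750/0.990)² = 508 × 0.5739 = 291.5 mSv/h.
Further attenuation needed: 291.5/22.0 = 13.25.
n = log₂(13.25) = 3.728 half-value layers.
Thickness = 3.728 × 2.00 cm = 7.456 cm.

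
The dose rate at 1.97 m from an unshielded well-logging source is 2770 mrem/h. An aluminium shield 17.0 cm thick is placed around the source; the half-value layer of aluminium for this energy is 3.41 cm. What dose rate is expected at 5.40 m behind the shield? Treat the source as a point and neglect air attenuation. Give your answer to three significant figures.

Distance alone: 2770 × (1.97/5.40)² = 2770 × 0.1331 = 368.7 mrem/h.
Shield: 17.0/3.41 = 4.985 half-value layers → attenuation 2^(−4.985) = 0.03158.
Combined: 368.7 × 0.03158 = 11.64 mrem/h.

11.6 mrem/h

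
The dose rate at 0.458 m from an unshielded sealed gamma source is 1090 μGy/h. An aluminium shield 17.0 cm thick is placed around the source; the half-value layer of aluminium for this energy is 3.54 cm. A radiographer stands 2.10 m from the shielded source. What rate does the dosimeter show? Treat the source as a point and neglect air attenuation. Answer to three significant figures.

Distance alone: 1090 × (0.458/2.10)² = 1090 × 0.04757 = 51.85 μGy/h.
Shield: 17.0/3.54 = 4.802 half-value layers → attenuation 2^(−4.802) = 0.03585.
Combined: 51.85 × 0.03585 = 1.859 μGy/h.

1.86 μGy/h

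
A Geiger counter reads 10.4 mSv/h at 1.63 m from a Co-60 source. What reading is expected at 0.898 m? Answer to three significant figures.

34.3 mSv/h

Applying the 1/r² law, the rate at 0.898 m is
(1.63/0.898)² = 3.295, so 10.4 × 3.295 = 34.27 mSv/h.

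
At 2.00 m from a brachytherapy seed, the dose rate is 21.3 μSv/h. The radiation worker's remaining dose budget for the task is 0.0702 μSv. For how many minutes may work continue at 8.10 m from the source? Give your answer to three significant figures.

Since intensity falls as 1/r², rate at 8.10 m:
21.3 × (2.00/8.10)² = 21.3 × 0.06097 = 1.299 μSv/h.
Stay time = 0.0702 μSv ÷ 1.299 μSv/h = 0.05404 h = 3.242 min.

3.24 min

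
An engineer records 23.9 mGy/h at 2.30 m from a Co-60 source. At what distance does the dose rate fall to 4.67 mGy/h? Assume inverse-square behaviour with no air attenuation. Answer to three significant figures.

Applying the 1/r² law, d₂ = d₁·√(I₁/I₂).
I₁/I₂ = 23.9/4.67 = 5.118, so d₂ = 2.30 × √5.118 = 5.203 m.

5.20 m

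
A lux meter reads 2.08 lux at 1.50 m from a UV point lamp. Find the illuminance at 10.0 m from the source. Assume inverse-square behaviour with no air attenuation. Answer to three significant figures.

Intensity scales as (d₁/d₂)², so the rate at 10.0 m is
2.08 × (1.50/10.0)² = 2.08 × 0.02250 = 0.04680 lux.

0.0468 lux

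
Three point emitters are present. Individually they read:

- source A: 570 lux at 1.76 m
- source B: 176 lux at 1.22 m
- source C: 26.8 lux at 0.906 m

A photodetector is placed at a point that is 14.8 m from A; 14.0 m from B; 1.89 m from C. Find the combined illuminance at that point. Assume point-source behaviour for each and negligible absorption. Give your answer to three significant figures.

15.6 lux

Each source contributes Iᵢ·(dᵢ/rᵢ)²; contributions add.
A: 570 × (1.76/14.8)² = 8.061 lux
B: 176 × (1.22/14.0)² = 1.337 lux
C: 26.8 × (0.906/1.89)² = 6.158 lux
Total = 8.061 + 1.337 + 6.158 = 15.56 lux.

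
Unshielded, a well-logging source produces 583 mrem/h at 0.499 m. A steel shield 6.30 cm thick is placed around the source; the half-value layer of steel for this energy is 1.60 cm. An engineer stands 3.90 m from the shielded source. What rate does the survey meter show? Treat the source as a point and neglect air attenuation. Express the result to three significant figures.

0.623 mrem/h

Distance alone: 583 × (0.499/3.90)² = 583 × 0.01637 = 9.544 mrem/h.
Shield: 6.30/1.60 = 3.937 half-value layers → attenuation 2^(−3.937) = 0.06529.
Combined: 9.544 × 0.06529 = 0.6231 mrem/h.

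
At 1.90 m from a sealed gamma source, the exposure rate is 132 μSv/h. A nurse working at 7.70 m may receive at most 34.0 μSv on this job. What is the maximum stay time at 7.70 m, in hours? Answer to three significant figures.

4.23 h

Applying the 1/r² law, rate at 7.70 m:
(1.90/7.70)² = 0.06089, so 132 × 0.06089 = 8.037 μSv/h.
Stay time = 34.0 μSv ÷ 8.037 μSv/h = 4.230 h.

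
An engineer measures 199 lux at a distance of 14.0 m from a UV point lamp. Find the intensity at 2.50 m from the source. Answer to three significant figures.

Using I₁d₁² = I₂d₂², the rate at 2.50 m is
199 × (14.0/2.50)² = 199 × 31.36 = 6241 lux.

6240 lux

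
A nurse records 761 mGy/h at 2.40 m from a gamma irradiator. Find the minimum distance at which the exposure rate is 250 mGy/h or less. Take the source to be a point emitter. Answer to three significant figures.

By the inverse-square law, d₂ = d₁·√(I₁/I₂).
I₁/I₂ = 761/250 = 3.044, so d₂ = 2.40 × √3.044 = 4.187 m.

4.19 m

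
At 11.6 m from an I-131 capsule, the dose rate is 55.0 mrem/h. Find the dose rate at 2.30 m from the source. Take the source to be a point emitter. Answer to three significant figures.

Using I₁d₁² = I₂d₂², the rate at 2.30 m is
(11.6/2.30)² = 25.44, so 55.0 × 25.44 = 1399 mrem/h.

1400 mrem/h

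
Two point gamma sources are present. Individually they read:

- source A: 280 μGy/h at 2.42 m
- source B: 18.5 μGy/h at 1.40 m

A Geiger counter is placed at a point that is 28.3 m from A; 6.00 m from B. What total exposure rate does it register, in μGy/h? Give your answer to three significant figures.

By superposition, sum each source's inverse-square contribution:
A: 280 × (2.42/28.3)² = 2.047 μGy/h
B: 18.5 × (1.40/6.00)² = 1.007 μGy/h
Total = 2.047 + 1.007 = 3.054 μGy/h.

3.05 μGy/h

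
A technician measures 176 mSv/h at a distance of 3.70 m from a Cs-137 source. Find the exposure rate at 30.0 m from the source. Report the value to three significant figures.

By the inverse-square law, the rate at 30.0 m is
176 × (3.70/30.0)² = 176 × 0.01521 = 2.677 mSv/h.

2.68 mSv/h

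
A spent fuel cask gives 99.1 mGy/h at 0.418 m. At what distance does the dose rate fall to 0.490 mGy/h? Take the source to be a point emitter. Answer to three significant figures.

Using I₁d₁² = I₂d₂², d₂ = d₁·√(I₁/I₂).
I₁/I₂ = 99.1/0.490 = 202.2, so d₂ = 0.418 × √202.2 = 5.944 m.

5.94 m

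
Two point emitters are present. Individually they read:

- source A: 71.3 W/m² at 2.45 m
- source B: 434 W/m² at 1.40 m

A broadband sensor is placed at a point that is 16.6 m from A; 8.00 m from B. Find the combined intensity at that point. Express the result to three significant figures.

14.8 W/m²

By superposition, sum each source's inverse-square contribution:
A: 71.3 × (2.45/16.6)² = 1.553 W/m²
B: 434 × (1.40/8.00)² = 13.29 W/m²
Total = 1.553 + 13.29 = 14.84 W/m².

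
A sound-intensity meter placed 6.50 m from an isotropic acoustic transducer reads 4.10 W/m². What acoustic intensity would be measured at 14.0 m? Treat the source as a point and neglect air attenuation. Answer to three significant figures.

0.884 W/m²

Since intensity falls as 1/r², scaling from 6.50 m to 14.0 m:
(6.50/14.0)² = 0.2156, so 4.10 × 0.2156 = 0.8840 W/m².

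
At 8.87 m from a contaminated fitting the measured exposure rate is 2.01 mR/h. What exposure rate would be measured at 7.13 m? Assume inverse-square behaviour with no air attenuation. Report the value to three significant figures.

3.11 mR/h

Intensity scales as (d₁/d₂)², so scaling from 8.87 m to 7.13 m:
(8.87/7.13)² = 1.548, so 2.01 × 1.548 = 3.111 mR/h.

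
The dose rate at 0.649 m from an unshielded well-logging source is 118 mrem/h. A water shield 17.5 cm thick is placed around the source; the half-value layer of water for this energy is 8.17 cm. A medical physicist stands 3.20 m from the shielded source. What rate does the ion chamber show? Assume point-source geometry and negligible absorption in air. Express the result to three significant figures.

Distance alone: 118 × (0.649/3.20)² = 118 × 0.04113 = 4.853 mrem/h.
Shield: 17.5/8.17 = 2.142 half-value layers → attenuation 2^(−2.142) = 0.2266.
Combined: 4.853 × 0.2266 = 1.100 mrem/h.

1.10 mrem/h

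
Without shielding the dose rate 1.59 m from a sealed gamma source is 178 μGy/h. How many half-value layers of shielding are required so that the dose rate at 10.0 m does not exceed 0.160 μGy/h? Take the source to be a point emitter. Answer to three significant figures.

At 10.0 m, distance alone gives (1.59/10.0)² = 0.02528, so 178 × 0.02528 = 4.500 μGy/h.
Further attenuation needed: 4.500/0.160 = 28.12.
n = log₂(28.12) = 4.814 half-value layers.

4.81 half-value layers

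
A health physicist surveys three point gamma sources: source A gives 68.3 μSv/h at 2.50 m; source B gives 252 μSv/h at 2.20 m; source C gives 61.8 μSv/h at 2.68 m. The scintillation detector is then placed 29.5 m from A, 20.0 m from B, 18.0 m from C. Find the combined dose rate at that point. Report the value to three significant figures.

Each source contributes Iᵢ·(dᵢ/rᵢ)²; contributions add.
A: 68.3 × (2.50/29.5)² = 0.4905 μSv/h
B: 252 × (2.20/20.0)² = 3.049 μSv/h
C: 61.8 × (2.68/18.0)² = 1.370 μSv/h
Total = 0.4905 + 3.049 + 1.370 = 4.910 μSv/h.

4.91 μSv/h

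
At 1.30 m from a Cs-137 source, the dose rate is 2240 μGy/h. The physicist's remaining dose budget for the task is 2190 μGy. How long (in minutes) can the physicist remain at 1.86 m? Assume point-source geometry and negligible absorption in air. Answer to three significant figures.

Since intensity falls as 1/r², rate at 1.86 m:
(1.30/1.86)² = 0.4885, so 2240 × 0.4885 = 1094 μGy/h.
Stay time = 2190 μGy ÷ 1094 μGy/h = 2.002 h = 120.1 min.

120 min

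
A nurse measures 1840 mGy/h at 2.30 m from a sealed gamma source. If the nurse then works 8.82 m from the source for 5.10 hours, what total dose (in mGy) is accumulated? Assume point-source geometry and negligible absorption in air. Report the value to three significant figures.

Since intensity falls as 1/r², rate at 8.82 m:
1840 × (2.30/8.82)² = 1840 × 0.06800 = 125.1 mGy/h.
Dose = rate × time = 125.1 mGy/h × 5.100 h = 638.0 mGy.

638 mGy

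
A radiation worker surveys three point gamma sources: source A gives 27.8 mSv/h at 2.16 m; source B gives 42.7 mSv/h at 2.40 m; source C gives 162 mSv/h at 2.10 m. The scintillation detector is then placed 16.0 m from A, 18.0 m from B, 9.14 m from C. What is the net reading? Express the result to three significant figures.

By superposition, sum each source's inverse-square contribution:
A: 27.8 × (2.16/16.0)² = 0.5067 mSv/h
B: 42.7 × (2.40/18.0)² = 0.7591 mSv/h
C: 162 × (2.10/9.14)² = 8.552 mSv/h
Total = 0.5067 + 0.7591 + 8.552 = 9.818 mSv/h.

9.82 mSv/h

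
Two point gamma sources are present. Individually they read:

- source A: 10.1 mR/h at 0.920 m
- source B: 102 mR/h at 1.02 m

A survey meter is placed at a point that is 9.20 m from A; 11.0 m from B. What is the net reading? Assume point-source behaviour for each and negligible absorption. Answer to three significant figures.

0.978 mR/h

By superposition, sum each source's inverse-square contribution:
A: 10.1 × (0.920/9.20)² = 0.1010 mR/h
B: 102 × (1.02/11.0)² = 0.8770 mR/h
Total = 0.1010 + 0.8770 = 0.9780 mR/h.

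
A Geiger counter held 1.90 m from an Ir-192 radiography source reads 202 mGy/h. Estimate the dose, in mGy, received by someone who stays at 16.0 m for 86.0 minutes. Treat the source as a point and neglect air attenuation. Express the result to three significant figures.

4.08 mGy

Intensity scales as (d₁/d₂)², so rate at 16.0 m:
(1.90/16.0)² = 0.01410, so 202 × 0.01410 = 2.848 mGy/h.
Dose = rate × time = 2.848 mGy/h × 1.433 h = 4.081 mGy.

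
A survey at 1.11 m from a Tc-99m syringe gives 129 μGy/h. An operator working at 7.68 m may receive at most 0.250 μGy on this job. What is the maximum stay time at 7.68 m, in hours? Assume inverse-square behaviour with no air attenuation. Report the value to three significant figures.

0.0928 h

Applying the 1/r² law, rate at 7.68 m:
129 × (1.11/7.68)² = 129 × 0.02089 = 2.695 μGy/h.
Stay time = 0.250 μGy ÷ 2.695 μGy/h = 0.09276 h.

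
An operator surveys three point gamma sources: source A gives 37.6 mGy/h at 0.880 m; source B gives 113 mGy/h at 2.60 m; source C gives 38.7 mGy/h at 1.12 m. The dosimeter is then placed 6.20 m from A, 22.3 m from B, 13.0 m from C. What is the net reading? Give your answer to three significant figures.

2.58 mGy/h

Each source contributes Iᵢ·(dᵢ/rᵢ)²; contributions add.
A: 37.6 × (0.880/6.20)² = 0.7575 mGy/h
B: 113 × (2.60/22.3)² = 1.536 mGy/h
C: 38.7 × (1.12/13.0)² = 0.2873 mGy/h
Total = 0.7575 + 1.536 + 0.2873 = 2.581 mGy/h.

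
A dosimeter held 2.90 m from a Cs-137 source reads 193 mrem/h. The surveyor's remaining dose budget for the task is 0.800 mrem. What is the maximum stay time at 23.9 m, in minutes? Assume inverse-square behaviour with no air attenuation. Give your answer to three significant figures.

Since intensity falls as 1/r², rate at 23.9 m:
(2.90/23.9)² = 0.01472, so 193 × 0.01472 = 2.841 mrem/h.
Stay time = 0.800 mrem ÷ 2.841 mrem/h = 0.2816 h = 16.90 min.

16.9 min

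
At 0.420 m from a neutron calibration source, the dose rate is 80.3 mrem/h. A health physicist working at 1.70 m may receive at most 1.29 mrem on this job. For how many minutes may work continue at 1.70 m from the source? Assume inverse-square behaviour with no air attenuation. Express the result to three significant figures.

Intensity scales as (d₁/d₂)², so rate at 1.70 m:
80.3 × (0.420/1.70)² = 80.3 × 0.06104 = 4.902 mrem/h.
Stay time = 1.29 mrem ÷ 4.902 mrem/h = 0.2632 h = 15.79 min.

15.8 min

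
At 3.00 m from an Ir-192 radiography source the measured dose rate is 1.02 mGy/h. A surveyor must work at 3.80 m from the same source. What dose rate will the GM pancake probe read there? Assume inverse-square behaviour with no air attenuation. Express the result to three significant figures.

0.636 mGy/h

By the inverse-square law, scaling from 3.00 m to 3.80 m:
1.02 × (3.00/3.80)² = 1.02 × 0.6233 = 0.6358 mGy/h.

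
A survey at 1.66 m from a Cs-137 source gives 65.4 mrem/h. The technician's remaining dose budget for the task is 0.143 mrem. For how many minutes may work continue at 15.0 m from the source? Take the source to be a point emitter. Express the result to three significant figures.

Intensity scales as (d₁/d₂)², so rate at 15.0 m:
(1.66/15.0)² = 0.01225, so 65.4 × 0.01225 = 0.8012 mrem/h.
Stay time = 0.143 mrem ÷ 0.8012 mrem/h = 0.1785 h = 10.71 min.

10.7 min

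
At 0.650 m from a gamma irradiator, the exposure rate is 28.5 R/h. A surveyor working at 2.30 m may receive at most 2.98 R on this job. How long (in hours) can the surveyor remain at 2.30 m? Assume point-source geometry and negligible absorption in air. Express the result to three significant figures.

1.31 h

Intensity scales as (d₁/d₂)², so rate at 2.30 m:
28.5 × (0.650/2.30)² = 28.5 × 0.07987 = 2.276 R/h.
Stay time = 2.98 R ÷ 2.276 R/h = 1.309 h.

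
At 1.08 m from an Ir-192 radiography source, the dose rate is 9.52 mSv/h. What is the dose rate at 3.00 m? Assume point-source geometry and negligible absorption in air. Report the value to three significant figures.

1.23 mSv/h

Using I₁d₁² = I₂d₂², the rate at 3.00 m is
(1.08/3.00)² = 0.1296, so 9.52 × 0.1296 = 1.234 mSv/h.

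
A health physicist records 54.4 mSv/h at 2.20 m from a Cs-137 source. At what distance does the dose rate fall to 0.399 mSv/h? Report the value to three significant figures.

25.7 m

Applying the 1/r² law, d₂ = d₁·√(I₁/I₂).
I₁/I₂ = 54.4/0.399 = 136.3, so d₂ = 2.20 × √136.3 = 25.68 m.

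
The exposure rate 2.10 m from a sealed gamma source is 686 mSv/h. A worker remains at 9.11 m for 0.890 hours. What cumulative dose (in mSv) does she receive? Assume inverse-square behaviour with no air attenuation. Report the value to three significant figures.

Applying the 1/r² law, rate at 9.11 m:
(2.10/9.11)² = 0.05314, so 686 × 0.05314 = 36.45 mSv/h.
Dose = rate × time = 36.45 mSv/h × 0.8900 h = 32.44 mSv.

32.4 mSv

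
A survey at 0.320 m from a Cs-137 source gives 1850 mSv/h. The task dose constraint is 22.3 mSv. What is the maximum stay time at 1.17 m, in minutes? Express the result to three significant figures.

9.67 min

By the inverse-square law, rate at 1.17 m:
(0.320/1.17)² = 0.07480, so 1850 × 0.07480 = 138.4 mSv/h.
Stay time = 22.3 mSv ÷ 138.4 mSv/h = 0.1611 h = 9.666 min.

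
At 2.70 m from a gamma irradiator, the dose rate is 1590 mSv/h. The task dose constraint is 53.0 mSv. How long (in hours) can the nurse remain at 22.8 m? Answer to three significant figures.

2.38 h

Since intensity falls as 1/r², rate at 22.8 m:
1590 × (2.70/22.8)² = 1590 × 0.01402 = 22.29 mSv/h.
Stay time = 53.0 mSv ÷ 22.29 mSv/h = 2.378 h.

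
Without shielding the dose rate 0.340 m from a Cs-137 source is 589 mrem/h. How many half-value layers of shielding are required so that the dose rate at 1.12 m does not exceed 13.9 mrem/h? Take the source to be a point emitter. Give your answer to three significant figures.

At 1.12 m, distance alone gives 589 × (0.340/1.12)² = 589 × 0.09216 = 54.28 mrem/h.
Further attenuation needed: 54.28/13.9 = 3.905.
n = log₂(3.905) = 1.965 half-value layers.

1.97 half-value layers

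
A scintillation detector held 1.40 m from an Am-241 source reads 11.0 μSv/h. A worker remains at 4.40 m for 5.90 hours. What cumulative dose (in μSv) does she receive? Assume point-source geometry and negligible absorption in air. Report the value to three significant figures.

Intensity scales as (d₁/d₂)², so rate at 4.40 m:
(1.40/4.40)² = 0.1012, so 11.0 × 0.1012 = 1.113 μSv/h.
Dose = rate × time = 1.113 μSv/h × 5.900 h = 6.567 μSv.

6.57 μSv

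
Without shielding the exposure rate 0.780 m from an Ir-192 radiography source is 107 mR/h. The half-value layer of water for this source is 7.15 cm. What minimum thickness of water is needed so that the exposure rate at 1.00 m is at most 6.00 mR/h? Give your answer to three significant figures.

At 1.00 m, distance alone gives 107 × (0.780/1.00)² = 107 × 0.6084 = 65.10 mR/h.
Further attenuation needed: 65.10/6.00 = 10.85.
n = log₂(10.85) = 3.440 half-value layers.
Thickness = 3.440 × 7.15 cm = 24.60 cm.

24.6 cm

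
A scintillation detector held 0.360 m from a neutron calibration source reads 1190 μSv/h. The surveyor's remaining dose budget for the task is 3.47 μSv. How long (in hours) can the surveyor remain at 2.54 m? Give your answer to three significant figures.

Intensity scales as (d₁/d₂)², so rate at 2.54 m:
(0.360/2.54)² = 0.02009, so 1190 × 0.02009 = 23.91 μSv/h.
Stay time = 3.47 μSv ÷ 23.91 μSv/h = 0.1451 h.

0.145 h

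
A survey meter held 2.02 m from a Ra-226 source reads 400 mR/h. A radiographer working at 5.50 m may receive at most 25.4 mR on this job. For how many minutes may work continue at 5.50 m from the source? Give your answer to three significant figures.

Using I₁d₁² = I₂d₂², rate at 5.50 m:
400 × (2.02/5.50)² = 400 × 0.1349 = 53.96 mR/h.
Stay time = 25.4 mR ÷ 53.96 mR/h = 0.4707 h = 28.24 min.

28.2 min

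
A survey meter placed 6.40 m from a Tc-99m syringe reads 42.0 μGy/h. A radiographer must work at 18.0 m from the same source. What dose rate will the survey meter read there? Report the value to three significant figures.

5.31 μGy/h

Since intensity falls as 1/r², scaling from 6.40 m to 18.0 m:
42.0 × (6.40/18.0)² = 42.0 × 0.1264 = 5.309 μGy/h.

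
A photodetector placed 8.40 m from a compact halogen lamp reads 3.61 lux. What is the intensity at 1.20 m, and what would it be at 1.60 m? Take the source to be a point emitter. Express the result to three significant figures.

177 lux; 99.5 lux

Intensity scales as (d₁/d₂)², so
At 1.20 m: 3.61 × (8.40/1.20)² = 3.61 × 49.00 = 176.9 lux
At 1.60 m: (1.20/1.60)² = 0.5625, so 176.9 × 0.5625 = 99.51 lux.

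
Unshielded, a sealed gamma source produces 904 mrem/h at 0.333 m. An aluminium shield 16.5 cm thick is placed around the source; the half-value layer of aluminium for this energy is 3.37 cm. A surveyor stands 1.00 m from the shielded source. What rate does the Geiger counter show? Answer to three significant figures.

Distance alone: (0.333/1.00)² = 0.1109, so 904 × 0.1109 = 100.3 mrem/h.
Shield: 16.5/3.37 = 4.896 half-value layers → attenuation 2^(−4.896) = 0.03359.
Combined: 100.3 × 0.03359 = 3.369 mrem/h.

3.37 mrem/h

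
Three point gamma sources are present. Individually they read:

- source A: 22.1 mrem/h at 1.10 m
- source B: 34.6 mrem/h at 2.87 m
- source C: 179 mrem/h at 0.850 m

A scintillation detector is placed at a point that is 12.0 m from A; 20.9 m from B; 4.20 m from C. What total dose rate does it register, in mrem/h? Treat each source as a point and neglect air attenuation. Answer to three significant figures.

8.17 mrem/h

By superposition, sum each source's inverse-square contribution:
A: 22.1 × (1.10/12.0)² = 0.1857 mrem/h
B: 34.6 × (2.87/20.9)² = 0.6525 mrem/h
C: 179 × (0.850/4.20)² = 7.331 mrem/h
Total = 0.1857 + 0.6525 + 7.331 = 8.169 mrem/h.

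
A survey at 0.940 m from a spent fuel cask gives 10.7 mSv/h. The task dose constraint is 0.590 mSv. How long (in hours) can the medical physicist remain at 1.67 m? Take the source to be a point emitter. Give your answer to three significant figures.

Intensity scales as (d₁/d₂)², so rate at 1.67 m:
10.7 × (0.940/1.67)² = 10.7 × 0.3168 = 3.390 mSv/h.
Stay time = 0.590 mSv ÷ 3.390 mSv/h = 0.1740 h.

0.174 h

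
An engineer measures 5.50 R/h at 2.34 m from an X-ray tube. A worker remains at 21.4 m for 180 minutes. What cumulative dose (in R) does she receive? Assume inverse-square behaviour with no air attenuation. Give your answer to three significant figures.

Using I₁d₁² = I₂d₂², rate at 21.4 m:
(2.34/21.4)² = 0.01196, so 5.50 × 0.01196 = 0.06578 R/h.
Dose = rate × time = 0.06578 R/h × 3.000 h = 0.1973 R.

0.197 R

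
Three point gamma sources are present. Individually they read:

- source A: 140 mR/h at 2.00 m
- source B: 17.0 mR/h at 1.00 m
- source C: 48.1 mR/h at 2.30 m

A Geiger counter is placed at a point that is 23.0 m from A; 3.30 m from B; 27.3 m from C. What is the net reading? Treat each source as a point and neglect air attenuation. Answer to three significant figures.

By superposition, sum each source's inverse-square contribution:
A: 140 × (2.00/23.0)² = 1.059 mR/h
B: 17.0 × (1.00/3.30)² = 1.561 mR/h
C: 48.1 × (2.30/27.3)² = 0.3414 mR/h
Total = 1.059 + 1.561 + 0.3414 = 2.961 mR/h.

2.96 mR/h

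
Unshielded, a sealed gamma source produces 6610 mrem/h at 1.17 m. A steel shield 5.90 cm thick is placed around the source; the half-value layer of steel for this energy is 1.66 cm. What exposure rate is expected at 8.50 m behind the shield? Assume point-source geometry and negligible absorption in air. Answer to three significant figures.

10.7 mrem/h

Distance alone: (1.17/8.50)² = 0.01895, so 6610 × 0.01895 = 125.3 mrem/h.
Shield: 5.90/1.66 = 3.554 half-value layers → attenuation 2^(−3.554) = 0.08514.
Combined: 125.3 × 0.08514 = 10.67 mrem/h.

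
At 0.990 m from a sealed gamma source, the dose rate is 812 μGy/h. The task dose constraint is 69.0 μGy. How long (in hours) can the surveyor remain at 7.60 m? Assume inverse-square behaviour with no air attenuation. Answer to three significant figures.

By the inverse-square law, rate at 7.60 m:
812 × (0.990/7.60)² = 812 × 0.01697 = 13.78 μGy/h.
Stay time = 69.0 μGy ÷ 13.78 μGy/h = 5.007 h.

5.01 h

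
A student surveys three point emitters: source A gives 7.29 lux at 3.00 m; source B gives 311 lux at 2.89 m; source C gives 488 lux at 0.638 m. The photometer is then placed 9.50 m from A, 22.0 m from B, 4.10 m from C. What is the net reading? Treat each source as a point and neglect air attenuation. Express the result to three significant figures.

17.9 lux

By superposition, sum each source's inverse-square contribution:
A: 7.29 × (3.00/9.50)² = 0.7270 lux
B: 311 × (2.89/22.0)² = 5.367 lux
C: 488 × (0.638/4.10)² = 11.82 lux
Total = 0.7270 + 5.367 + 11.82 = 17.91 lux.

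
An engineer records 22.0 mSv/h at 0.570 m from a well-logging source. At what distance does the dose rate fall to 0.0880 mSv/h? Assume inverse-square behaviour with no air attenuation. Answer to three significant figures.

By the inverse-square law, d₂ = d₁·√(I₁/I₂).
I₁/I₂ = 22.0/0.0880 = 250.0, so d₂ = 0.570 × √250.0 = 9.012 m.

9.01 m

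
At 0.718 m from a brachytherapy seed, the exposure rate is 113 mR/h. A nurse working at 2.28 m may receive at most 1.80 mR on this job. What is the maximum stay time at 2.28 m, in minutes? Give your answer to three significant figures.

Since intensity falls as 1/r², rate at 2.28 m:
(0.718/2.28)² = 0.09917, so 113 × 0.09917 = 11.21 mR/h.
Stay time = 1.80 mR ÷ 11.21 mR/h = 0.1606 h = 9.636 min.

9.64 min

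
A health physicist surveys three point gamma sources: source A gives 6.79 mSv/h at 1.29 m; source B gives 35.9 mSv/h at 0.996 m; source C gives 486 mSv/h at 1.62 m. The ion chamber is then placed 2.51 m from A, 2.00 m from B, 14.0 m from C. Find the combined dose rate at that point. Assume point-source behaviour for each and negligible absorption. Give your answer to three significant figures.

17.2 mSv/h

By superposition, sum each source's inverse-square contribution:
A: 6.79 × (1.29/2.51)² = 1.794 mSv/h
B: 35.9 × (0.996/2.00)² = 8.903 mSv/h
C: 486 × (1.62/14.0)² = 6.507 mSv/h
Total = 1.794 + 8.903 + 6.507 = 17.20 mSv/h.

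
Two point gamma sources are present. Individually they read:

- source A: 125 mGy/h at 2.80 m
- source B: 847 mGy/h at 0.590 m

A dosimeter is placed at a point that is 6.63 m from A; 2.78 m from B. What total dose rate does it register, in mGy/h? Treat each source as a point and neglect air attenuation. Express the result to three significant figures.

By superposition, sum each source's inverse-square contribution:
A: 125 × (2.80/6.63)² = 22.29 mGy/h
B: 847 × (0.590/2.78)² = 38.15 mGy/h
Total = 22.29 + 38.15 = 60.44 mGy/h.

60.4 mGy/h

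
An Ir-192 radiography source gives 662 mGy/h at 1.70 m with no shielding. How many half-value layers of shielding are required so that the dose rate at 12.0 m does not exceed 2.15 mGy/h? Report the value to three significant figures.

2.63 half-value layers

At 12.0 m, distance alone gives (1.70/12.0)² = 0.02007, so 662 × 0.02007 = 13.29 mGy/h.
Further attenuation needed: 13.29/2.15 = 6.181.
n = log₂(6.181) = 2.628 half-value layers.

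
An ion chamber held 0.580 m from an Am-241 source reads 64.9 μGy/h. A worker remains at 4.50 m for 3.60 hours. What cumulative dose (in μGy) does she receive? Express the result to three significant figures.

By the inverse-square law, rate at 4.50 m:
(0.580/4.50)² = 0.01661, so 64.9 × 0.01661 = 1.078 μGy/h.
Dose = rate × time = 1.078 μGy/h × 3.600 h = 3.881 μGy.

3.88 μGy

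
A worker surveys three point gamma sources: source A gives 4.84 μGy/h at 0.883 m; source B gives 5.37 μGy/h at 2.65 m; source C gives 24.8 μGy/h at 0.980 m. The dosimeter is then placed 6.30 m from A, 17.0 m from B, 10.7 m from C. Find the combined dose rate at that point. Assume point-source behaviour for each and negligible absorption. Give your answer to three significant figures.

0.434 μGy/h

Each source contributes Iᵢ·(dᵢ/rᵢ)²; contributions add.
A: 4.84 × (0.883/6.30)² = 0.09508 μGy/h
B: 5.37 × (2.65/17.0)² = 0.1305 μGy/h
C: 24.8 × (0.980/10.7)² = 0.2080 μGy/h
Total = 0.09508 + 0.1305 + 0.2080 = 0.4336 μGy/h.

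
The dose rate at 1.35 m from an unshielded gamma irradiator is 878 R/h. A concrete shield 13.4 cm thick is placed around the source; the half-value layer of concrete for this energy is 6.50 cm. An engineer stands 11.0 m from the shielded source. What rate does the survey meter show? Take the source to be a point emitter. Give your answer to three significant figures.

3.17 R/h

Distance alone: (1.35/11.0)² = 0.01506, so 878 × 0.01506 = 13.22 R/h.
Shield: 13.4/6.50 = 2.062 half-value layers → attenuation 2^(−2.062) = 0.2395.
Combined: 13.22 × 0.2395 = 3.166 R/h.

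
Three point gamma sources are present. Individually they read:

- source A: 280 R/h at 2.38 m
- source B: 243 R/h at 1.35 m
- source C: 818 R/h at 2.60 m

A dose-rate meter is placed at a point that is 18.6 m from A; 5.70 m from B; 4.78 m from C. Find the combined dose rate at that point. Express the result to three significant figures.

260 R/h

By superposition, sum each source's inverse-square contribution:
A: 280 × (2.38/18.6)² = 4.584 R/h
B: 243 × (1.35/5.70)² = 13.63 R/h
C: 818 × (2.60/4.78)² = 242.0 R/h
Total = 4.584 + 13.63 + 242.0 = 260.2 R/h.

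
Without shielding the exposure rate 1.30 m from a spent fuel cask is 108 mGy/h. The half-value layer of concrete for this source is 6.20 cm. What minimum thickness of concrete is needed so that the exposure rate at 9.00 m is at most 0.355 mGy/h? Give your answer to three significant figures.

At 9.00 m, distance alone gives 108 × (1.30/9.00)² = 108 × 0.02086 = 2.253 mGy/h.
Further attenuation needed: 2.253/0.355 = 6.346.
n = log₂(6.346) = 2.666 half-value layers.
Thickness = 2.666 × 6.20 cm = 16.53 cm.

16.5 cm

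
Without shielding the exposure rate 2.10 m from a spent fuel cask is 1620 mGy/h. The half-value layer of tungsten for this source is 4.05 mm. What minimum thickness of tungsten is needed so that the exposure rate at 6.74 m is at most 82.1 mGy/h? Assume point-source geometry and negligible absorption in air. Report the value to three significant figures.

At 6.74 m, distance alone gives (2.10/6.74)² = 0.09708, so 1620 × 0.09708 = 157.3 mGy/h.
Further attenuation needed: 157.3/82.1 = 1.916.
n = log₂(1.916) = 0.9381 half-value layers.
Thickness = 0.9381 × 4.05 mm = 3.799 mm.

3.80 mm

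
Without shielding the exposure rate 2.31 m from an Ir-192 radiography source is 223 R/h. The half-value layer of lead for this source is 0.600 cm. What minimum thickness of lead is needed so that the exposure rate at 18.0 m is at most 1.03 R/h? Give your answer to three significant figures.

1.10 cm

At 18.0 m, distance alone gives 223 × (2.31/18.0)² = 223 × 0.01647 = 3.673 R/h.
Further attenuation needed: 3.673/1.03 = 3.566.
n = log₂(3.566) = 1.834 half-value layers.
Thickness = 1.834 × 0.600 cm = 1.100 cm.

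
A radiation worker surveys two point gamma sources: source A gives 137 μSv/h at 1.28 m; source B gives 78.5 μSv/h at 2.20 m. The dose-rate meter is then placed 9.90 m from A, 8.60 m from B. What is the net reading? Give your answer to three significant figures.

Each source contributes Iᵢ·(dᵢ/rᵢ)²; contributions add.
A: 137 × (1.28/9.90)² = 2.290 μSv/h
B: 78.5 × (2.20/8.60)² = 5.137 μSv/h
Total = 2.290 + 5.137 = 7.427 μSv/h.

7.43 μSv/h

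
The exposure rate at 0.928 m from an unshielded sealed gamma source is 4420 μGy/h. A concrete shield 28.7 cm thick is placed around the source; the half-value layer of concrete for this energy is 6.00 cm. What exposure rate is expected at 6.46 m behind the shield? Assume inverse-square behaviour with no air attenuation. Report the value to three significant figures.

3.31 μGy/h

Distance alone: 4420 × (0.928/6.46)² = 4420 × 0.02064 = 91.23 μGy/h.
Shield: 28.7/6.00 = 4.783 half-value layers → attenuation 2^(−4.783) = 0.03632.
Combined: 91.23 × 0.03632 = 3.313 μGy/h.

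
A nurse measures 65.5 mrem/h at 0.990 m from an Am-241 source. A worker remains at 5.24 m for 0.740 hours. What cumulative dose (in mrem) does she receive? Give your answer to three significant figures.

1.73 mrem

Applying the 1/r² law, rate at 5.24 m:
(0.990/5.24)² = 0.03570, so 65.5 × 0.03570 = 2.338 mrem/h.
Dose = rate × time = 2.338 mrem/h × 0.7400 h = 1.730 mrem.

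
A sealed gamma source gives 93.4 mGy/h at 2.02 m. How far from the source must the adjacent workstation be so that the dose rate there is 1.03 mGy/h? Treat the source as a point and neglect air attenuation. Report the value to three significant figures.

19.2 m

Applying the 1/r² law, d₂ = d₁·√(I₁/I₂).
I₁/I₂ = 93.4/1.03 = 90.68, so d₂ = 2.02 × √90.68 = 19.24 m.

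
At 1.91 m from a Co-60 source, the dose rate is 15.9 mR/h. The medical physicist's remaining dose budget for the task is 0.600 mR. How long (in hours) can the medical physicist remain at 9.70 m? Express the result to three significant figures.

0.973 h

Since intensity falls as 1/r², rate at 9.70 m:
15.9 × (1.91/9.70)² = 15.9 × 0.03877 = 0.6164 mR/h.
Stay time = 0.600 mR ÷ 0.6164 mR/h = 0.9734 h.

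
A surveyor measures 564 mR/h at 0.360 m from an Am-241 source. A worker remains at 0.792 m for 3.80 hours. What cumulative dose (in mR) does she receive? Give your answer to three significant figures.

Since intensity falls as 1/r², rate at 0.792 m:
(0.360/0.792)² = 0.2066, so 564 × 0.2066 = 116.5 mR/h.
Dose = rate × time = 116.5 mR/h × 3.800 h = 442.7 mR.

443 mR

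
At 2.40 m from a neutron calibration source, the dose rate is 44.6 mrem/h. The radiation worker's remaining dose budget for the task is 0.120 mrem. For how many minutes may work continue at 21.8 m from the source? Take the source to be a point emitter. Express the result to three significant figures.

13.3 min

Since intensity falls as 1/r², rate at 21.8 m:
44.6 × (2.40/21.8)² = 44.6 × 0.01212 = 0.5406 mrem/h.
Stay time = 0.120 mrem ÷ 0.5406 mrem/h = 0.2220 h = 13.32 min.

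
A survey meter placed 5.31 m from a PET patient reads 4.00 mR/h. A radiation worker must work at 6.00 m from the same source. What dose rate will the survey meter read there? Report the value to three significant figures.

3.13 mR/h

Using I₁d₁² = I₂d₂², scaling from 5.31 m to 6.00 m:
(5.31/6.00)² = 0.7832, so 4.00 × 0.7832 = 3.133 mR/h.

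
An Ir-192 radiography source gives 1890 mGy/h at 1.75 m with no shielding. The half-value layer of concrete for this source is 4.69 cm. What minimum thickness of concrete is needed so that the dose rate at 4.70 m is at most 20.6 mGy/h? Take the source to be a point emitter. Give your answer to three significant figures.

17.2 cm

At 4.70 m, distance alone gives (1.75/4.70)² = 0.1386, so 1890 × 0.1386 = 262.0 mGy/h.
Further attenuation needed: 262.0/20.6 = 12.72.
n = log₂(12.72) = 3.669 half-value layers.
Thickness = 3.669 × 4.69 cm = 17.21 cm.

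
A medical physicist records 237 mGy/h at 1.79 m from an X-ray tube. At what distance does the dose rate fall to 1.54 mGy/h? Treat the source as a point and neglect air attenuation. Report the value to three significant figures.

22.2 m

Intensity scales as (d₁/d₂)², so d₂ = d₁·√(I₁/I₂).
I₁/I₂ = 237/1.54 = 153.9, so d₂ = 1.79 × √153.9 = 22.21 m.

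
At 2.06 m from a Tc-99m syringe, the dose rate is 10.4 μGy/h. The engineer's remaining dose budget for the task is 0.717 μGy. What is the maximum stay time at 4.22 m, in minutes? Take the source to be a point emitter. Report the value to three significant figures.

17.4 min

By the inverse-square law, rate at 4.22 m:
10.4 × (2.06/4.22)² = 10.4 × 0.2383 = 2.478 μGy/h.
Stay time = 0.717 μGy ÷ 2.478 μGy/h = 0.2893 h = 17.36 min.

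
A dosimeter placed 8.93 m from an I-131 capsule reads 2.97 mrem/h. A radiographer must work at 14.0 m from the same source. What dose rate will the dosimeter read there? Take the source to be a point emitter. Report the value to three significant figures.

1.21 mrem/h

Using I₁d₁² = I₂d₂², scaling from 8.93 m to 14.0 m:
2.97 × (8.93/14.0)² = 2.97 × 0.4069 = 1.208 mrem/h.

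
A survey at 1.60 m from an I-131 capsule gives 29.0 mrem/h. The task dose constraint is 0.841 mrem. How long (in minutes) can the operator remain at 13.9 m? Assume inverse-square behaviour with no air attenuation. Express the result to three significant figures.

Applying the 1/r² law, rate at 13.9 m:
(1.60/13.9)² = 0.01325, so 29.0 × 0.01325 = 0.3842 mrem/h.
Stay time = 0.841 mrem ÷ 0.3842 mrem/h = 2.189 h = 131.3 min.

131 min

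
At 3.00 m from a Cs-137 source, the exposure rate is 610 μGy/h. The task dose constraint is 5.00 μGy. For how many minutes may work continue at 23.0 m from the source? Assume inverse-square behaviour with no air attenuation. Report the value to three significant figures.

28.9 min

Since intensity falls as 1/r², rate at 23.0 m:
(3.00/23.0)² = 0.01701, so 610 × 0.01701 = 10.38 μGy/h.
Stay time = 5.00 μGy ÷ 10.38 μGy/h = 0.4817 h = 28.90 min.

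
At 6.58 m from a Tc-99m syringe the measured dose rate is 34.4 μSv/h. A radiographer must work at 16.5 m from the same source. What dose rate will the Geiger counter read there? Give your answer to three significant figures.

Applying the 1/r² law, scaling from 6.58 m to 16.5 m:
34.4 × (6.58/16.5)² = 34.4 × 0.1590 = 5.470 μSv/h.

5.47 μSv/h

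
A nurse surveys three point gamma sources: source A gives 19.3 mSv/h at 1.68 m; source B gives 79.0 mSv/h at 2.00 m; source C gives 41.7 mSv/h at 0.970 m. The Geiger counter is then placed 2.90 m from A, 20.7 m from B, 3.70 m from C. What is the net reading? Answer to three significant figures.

10.1 mSv/h

Each source contributes Iᵢ·(dᵢ/rᵢ)²; contributions add.
A: 19.3 × (1.68/2.90)² = 6.477 mSv/h
B: 79.0 × (2.00/20.7)² = 0.7375 mSv/h
C: 41.7 × (0.970/3.70)² = 2.866 mSv/h
Total = 6.477 + 0.7375 + 2.866 = 10.08 mSv/h.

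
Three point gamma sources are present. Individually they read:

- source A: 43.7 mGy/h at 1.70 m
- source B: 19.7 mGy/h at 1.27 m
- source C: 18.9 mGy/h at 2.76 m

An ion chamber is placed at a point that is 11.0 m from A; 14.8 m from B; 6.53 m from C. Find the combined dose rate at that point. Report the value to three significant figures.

By superposition, sum each source's inverse-square contribution:
A: 43.7 × (1.70/11.0)² = 1.044 mGy/h
B: 19.7 × (1.27/14.8)² = 0.1451 mGy/h
C: 18.9 × (2.76/6.53)² = 3.376 mGy/h
Total = 1.044 + 0.1451 + 3.376 = 4.565 mGy/h.

4.57 mGy/h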